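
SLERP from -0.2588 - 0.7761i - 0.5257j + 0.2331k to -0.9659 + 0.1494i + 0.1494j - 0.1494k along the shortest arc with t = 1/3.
-0.6997 - 0.593i - 0.3779j + 0.1265k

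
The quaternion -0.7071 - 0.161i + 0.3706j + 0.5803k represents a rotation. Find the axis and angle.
axis = (-0.2277, 0.5241, 0.8207), θ = 3π/2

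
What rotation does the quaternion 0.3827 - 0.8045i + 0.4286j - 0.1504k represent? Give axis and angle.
axis = (-0.8708, 0.4639, -0.1628), θ = 3π/4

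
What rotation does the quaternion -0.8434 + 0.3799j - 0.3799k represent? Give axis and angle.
axis = (0, √2/2, -√2/2), θ = 295°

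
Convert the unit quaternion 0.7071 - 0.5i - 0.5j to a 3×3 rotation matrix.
[[0.5, 0.5, -0.7071], [0.5, 0.5, 0.7071], [0.7071, -0.7071, 0]]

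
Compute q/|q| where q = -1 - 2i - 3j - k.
-0.2582 - 0.5164i - 0.7746j - 0.2582k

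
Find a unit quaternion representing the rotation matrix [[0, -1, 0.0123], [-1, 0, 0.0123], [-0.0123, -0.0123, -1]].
0.0087 - 0.7071i + 0.7071j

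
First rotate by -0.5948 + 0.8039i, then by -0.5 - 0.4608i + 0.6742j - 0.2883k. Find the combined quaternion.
0.6678 - 0.1279i - 0.6328j - 0.3705k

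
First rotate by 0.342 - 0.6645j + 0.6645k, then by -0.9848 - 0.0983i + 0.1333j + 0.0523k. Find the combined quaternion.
-0.283 + 0.0897i + 0.7653j - 0.5712k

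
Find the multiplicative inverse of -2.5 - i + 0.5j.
-0.3333 + 0.1333i - 0.0667j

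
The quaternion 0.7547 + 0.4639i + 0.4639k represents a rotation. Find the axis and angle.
axis = (√2/2, 0, √2/2), θ = 82°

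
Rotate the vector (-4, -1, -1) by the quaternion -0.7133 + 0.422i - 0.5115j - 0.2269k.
(-1.278, -0.943, 3.934)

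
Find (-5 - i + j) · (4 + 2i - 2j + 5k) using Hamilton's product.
-16 - 9i + 19j - 25k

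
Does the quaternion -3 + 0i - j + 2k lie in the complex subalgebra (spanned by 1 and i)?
No. The quaternion -3 - j + 2k has j-coefficient y = -1 and k-coefficient z = 2, not both zero, so it does not lie in the complex subalgebra spanned by 1 and i.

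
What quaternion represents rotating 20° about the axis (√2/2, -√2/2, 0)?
0.9848 + 0.1228i - 0.1228j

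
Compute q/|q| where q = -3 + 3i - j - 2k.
-0.6255 + 0.6255i - 0.2085j - 0.417k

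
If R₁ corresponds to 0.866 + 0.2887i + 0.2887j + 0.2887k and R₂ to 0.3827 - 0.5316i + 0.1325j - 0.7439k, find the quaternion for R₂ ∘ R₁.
0.6614 - 0.0969i + 0.1639j - 0.7255k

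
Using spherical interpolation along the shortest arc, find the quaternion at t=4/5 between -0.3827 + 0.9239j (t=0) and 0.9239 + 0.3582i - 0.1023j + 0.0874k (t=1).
-0.8937 - 0.3101i + 0.3153j - 0.0757k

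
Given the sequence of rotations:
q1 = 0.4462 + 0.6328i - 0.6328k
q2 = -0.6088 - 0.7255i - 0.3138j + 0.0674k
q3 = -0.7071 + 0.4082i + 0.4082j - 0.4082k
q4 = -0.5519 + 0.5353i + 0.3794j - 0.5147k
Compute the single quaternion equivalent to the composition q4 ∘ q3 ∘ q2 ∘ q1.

q2 · q1 = 0.2301 - 0.5104i - 0.5565j + 0.6139k
q3 · q2 · q1 = 0.5234 + 0.4783i + 0.4452j - 0.5468k
q4 · q3 · q2 · q1 = -0.9952 + 0.0379i - 0.0006j + 0.0892k
-0.9952 + 0.0379i - 0.0006j + 0.0892k


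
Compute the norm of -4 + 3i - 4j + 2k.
√45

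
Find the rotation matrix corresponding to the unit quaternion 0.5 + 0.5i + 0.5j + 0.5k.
[[0, 0, 1], [1, 0, 0], [0, 1, 0]]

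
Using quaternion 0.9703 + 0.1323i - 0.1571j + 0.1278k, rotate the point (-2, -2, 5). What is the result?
(-2.612, -3.762, 3.468)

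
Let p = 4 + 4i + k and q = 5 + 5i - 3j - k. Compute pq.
1 + 43i - 3j - 11k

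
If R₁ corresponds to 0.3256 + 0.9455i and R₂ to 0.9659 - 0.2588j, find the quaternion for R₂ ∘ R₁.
0.3145 + 0.9133i - 0.0843j + 0.2447k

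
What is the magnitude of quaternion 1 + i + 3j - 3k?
√20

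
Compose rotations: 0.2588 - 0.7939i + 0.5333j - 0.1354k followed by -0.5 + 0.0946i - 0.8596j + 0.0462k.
0.4104 + 0.5132i - 0.513j - 0.5523k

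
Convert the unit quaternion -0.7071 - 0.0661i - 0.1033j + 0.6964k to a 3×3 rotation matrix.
[[0.0087, 0.9985, 0.054], [-0.9712, 0.0213, -0.2374], [-0.2382, -0.0504, 0.9699]]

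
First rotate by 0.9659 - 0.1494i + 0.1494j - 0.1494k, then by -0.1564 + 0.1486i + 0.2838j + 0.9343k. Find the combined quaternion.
-0.0317 - 0.0151i + 0.1334j + 0.9904k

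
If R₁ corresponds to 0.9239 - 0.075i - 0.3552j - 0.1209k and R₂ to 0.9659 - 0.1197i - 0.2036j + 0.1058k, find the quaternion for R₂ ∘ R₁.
0.8239 - 0.1208i - 0.5536j + 0.0082k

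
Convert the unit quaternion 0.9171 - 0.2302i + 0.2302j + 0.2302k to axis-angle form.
axis = (-√3/3, √3/3, √3/3), θ = 47°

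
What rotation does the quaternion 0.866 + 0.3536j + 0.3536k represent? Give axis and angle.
axis = (0, √2/2, √2/2), θ = π/3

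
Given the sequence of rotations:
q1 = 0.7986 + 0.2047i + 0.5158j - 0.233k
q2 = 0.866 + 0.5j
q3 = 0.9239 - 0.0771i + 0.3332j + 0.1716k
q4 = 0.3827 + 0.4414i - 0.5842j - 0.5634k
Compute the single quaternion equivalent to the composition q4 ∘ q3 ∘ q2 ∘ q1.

q2 · q1 = 0.4337 + 0.0608i + 0.846j - 0.3041k
q3 · q2 · q1 = 0.1757 - 0.2238i + 0.9131j - 0.292k
q4 · q3 · q2 · q1 = 0.5349 + 0.6769i + 0.5018j + 0.0616k
0.5349 + 0.6769i + 0.5018j + 0.0616k


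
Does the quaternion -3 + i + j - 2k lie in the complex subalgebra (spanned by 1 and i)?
No. The quaternion -3 + i + j - 2k has j-coefficient y = 1 and k-coefficient z = -2, not both zero, so it does not lie in the complex subalgebra spanned by 1 and i.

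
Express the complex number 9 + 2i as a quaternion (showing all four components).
9 + 2i + 0j + 0k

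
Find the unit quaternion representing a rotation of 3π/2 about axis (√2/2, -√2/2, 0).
-0.7071 + 0.5i - 0.5j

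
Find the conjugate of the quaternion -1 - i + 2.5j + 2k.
-1 + i - 2.5j - 2k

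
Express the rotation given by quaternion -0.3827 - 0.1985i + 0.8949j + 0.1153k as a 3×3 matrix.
[[-0.6283, -0.267, -0.7307], [-0.4435, 0.8946, 0.0544], [0.6392, 0.3583, -0.6805]]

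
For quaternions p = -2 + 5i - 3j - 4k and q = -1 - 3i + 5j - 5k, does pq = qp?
No: pq = 12 + 36i + 30j + 30k ≠ 12 - 34i - 44j - 2k = qp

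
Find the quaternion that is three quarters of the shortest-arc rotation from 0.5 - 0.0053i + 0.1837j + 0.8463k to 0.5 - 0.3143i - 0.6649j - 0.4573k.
-0.264 + 0.2689i + 0.6337j + 0.6756k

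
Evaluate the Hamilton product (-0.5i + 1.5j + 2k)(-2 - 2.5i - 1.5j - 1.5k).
4 + 1.75i - 8.75j + 0.5k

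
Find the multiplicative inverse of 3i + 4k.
-0.12i - 0.16k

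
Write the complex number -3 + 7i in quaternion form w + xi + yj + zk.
-3 + 7i + 0j + 0k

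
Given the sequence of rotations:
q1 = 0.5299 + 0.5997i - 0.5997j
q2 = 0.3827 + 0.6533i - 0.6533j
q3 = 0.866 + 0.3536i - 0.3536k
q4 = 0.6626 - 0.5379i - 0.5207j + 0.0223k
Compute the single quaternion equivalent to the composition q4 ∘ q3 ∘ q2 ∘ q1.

q2 · q1 = -0.5808 + 0.5757i - 0.5757j
q3 · q2 · q1 = -0.7065 + 0.0896i - 0.7021j + 0.0018k
q4 · q3 · q2 · q1 = -0.7856 + 0.4541i - 0.0944j + 0.4098k
-0.7856 + 0.4541i - 0.0944j + 0.4098k


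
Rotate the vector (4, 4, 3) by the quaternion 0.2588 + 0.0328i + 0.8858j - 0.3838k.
(-1.129, 0.16, -6.301)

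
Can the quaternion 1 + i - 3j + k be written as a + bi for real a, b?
No. The quaternion 1 + i - 3j + k has j-coefficient y = -3 and k-coefficient z = 1, not both zero, so it does not lie in the complex subalgebra spanned by 1 and i.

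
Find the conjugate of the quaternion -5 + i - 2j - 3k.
-5 - i + 2j + 3k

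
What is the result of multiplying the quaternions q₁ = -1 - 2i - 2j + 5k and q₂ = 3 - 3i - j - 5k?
14 + 12i - 30j + 16k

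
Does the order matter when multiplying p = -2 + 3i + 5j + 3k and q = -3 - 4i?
Yes: pq = 18 - i - 27j + 11k ≠ 18 - i - 3j - 29k = qp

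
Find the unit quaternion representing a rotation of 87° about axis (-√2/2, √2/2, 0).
0.7254 - 0.4867i + 0.4867j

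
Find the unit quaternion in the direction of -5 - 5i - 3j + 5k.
-0.5455 - 0.5455i - 0.3273j + 0.5455k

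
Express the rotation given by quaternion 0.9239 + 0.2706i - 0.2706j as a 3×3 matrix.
[[0.8536, -0.1464, -0.5], [-0.1464, 0.8536, -0.5], [0.5, 0.5, 0.7071]]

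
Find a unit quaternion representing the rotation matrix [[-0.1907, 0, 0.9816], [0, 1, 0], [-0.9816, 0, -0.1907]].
0.6361 + 0.7716j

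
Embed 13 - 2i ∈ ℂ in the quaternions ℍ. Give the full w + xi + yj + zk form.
13 - 2i + 0j + 0k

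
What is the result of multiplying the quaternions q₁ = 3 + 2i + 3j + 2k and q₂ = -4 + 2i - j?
-13 - 11j - 16k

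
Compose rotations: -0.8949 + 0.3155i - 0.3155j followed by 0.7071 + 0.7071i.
-0.8559 - 0.4097i - 0.2231j - 0.2231k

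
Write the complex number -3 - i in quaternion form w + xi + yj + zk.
-3 - i + 0j + 0k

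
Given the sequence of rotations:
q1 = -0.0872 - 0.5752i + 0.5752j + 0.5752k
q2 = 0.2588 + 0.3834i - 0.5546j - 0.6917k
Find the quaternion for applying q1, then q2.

q2 · q1 = 0.9148 - 0.1034i + 0.3746j + 0.1107k
0.9148 - 0.1034i + 0.3746j + 0.1107k


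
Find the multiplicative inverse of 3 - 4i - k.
0.1154 + 0.1538i + 0.0385k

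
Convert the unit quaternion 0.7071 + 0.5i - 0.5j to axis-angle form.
axis = (√2/2, -√2/2, 0), θ = π/2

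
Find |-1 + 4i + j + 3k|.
√27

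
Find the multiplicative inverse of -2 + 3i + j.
-0.1429 - 0.2143i - 0.0714j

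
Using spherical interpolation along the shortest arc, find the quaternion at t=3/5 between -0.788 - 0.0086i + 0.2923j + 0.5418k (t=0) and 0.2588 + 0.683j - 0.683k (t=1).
-0.5709 - 0.0042i - 0.3373j + 0.7485k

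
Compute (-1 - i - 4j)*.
-1 + i + 4j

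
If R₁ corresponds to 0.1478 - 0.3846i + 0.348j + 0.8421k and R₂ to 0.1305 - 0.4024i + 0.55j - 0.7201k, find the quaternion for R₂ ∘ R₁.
0.2795 + 0.6041i + 0.7425j + 0.075k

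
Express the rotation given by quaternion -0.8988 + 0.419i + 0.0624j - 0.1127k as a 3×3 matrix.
[[0.9668, -0.1503, -0.2066], [0.2549, 0.6235, 0.7391], [0.0177, -0.7673, 0.6411]]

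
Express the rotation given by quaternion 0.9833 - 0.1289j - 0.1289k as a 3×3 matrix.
[[0.9335, 0.2535, -0.2535], [-0.2535, 0.9668, 0.0332], [0.2535, 0.0332, 0.9668]]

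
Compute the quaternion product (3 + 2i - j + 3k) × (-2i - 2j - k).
5 + i - 10j - 9k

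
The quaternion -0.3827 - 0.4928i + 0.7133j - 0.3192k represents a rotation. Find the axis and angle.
axis = (-0.5334, 0.7721, -0.3455), θ = 5π/4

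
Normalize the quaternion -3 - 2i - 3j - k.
-0.6255 - 0.417i - 0.6255j - 0.2085k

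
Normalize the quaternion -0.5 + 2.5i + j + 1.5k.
-0.1601 + 0.8006i + 0.3203j + 0.4804k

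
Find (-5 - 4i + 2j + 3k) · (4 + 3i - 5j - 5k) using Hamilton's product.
17 - 26i + 22j + 51k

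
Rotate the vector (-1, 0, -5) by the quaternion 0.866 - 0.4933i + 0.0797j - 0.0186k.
(-1.769, -4.146, -2.383)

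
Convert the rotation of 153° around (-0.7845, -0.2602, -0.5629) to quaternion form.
0.2334 - 0.7628i - 0.253j - 0.5473k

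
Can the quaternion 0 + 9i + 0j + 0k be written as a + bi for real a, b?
Yes. The quaternion 9i has j- and k-coefficients y = z = 0, so it lies in the complex subalgebra spanned by 1 and i.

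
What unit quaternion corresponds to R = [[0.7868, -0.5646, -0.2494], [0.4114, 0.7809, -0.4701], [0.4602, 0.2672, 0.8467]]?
0.9239 + 0.1995i - 0.192j + 0.2641k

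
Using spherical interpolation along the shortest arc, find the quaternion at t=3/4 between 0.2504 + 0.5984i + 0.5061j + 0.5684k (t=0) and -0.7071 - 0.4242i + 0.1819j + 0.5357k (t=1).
0.7404 + 0.6122i + 0.0235j - 0.2766k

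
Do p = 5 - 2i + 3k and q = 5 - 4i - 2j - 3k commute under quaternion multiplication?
No: pq = 26 - 24i - 28j + 4k ≠ 26 - 36i + 8j - 4k = qp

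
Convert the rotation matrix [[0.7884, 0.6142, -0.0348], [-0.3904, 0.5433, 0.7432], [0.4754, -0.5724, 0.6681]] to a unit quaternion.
0.866 - 0.3798i - 0.1473j - 0.29k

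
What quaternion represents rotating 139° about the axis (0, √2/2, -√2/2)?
0.3502 + 0.6623j - 0.6623k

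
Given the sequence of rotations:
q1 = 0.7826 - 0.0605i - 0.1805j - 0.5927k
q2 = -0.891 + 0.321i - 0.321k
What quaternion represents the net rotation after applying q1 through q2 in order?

q2 · q1 = -0.8681 + 0.2472i + 0.3705j + 0.2189k
-0.8681 + 0.2472i + 0.3705j + 0.2189k


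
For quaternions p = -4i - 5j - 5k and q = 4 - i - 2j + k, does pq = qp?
No: pq = -9 - 31i - 11j - 17k ≠ -9 - i - 29j - 23k = qp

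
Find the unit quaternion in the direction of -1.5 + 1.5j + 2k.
-0.5145 + 0.5145j + 0.686k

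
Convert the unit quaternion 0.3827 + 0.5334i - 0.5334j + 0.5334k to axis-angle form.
axis = (√3/3, -√3/3, √3/3), θ = 3π/4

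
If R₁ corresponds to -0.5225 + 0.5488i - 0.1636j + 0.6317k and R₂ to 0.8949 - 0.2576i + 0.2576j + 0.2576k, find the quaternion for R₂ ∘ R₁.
-0.4468 + 0.8306i + 0.0231j + 0.3315k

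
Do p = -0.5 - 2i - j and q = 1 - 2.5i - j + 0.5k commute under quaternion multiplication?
No: pq = -6.5 - 1.25i + 0.5j - 0.75k ≠ -6.5 - 0.25i - 1.5j + 0.25k = qp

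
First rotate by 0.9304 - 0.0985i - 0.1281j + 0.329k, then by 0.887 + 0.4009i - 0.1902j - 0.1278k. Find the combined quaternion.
0.8824 + 0.2067i - 0.4099j + 0.1028k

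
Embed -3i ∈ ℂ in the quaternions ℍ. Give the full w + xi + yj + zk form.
0 - 3i + 0j + 0k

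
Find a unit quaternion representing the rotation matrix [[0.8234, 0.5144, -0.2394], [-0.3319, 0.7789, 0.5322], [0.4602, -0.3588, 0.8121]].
0.9239 - 0.2411i - 0.1893j - 0.229k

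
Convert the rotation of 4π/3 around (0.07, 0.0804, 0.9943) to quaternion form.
-0.5 + 0.0606i + 0.0696j + 0.8611k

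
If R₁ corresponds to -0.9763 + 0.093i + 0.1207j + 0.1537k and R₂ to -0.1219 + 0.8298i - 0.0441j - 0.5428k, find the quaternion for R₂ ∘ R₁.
0.1306 - 0.7627i - 0.1497j + 0.6155k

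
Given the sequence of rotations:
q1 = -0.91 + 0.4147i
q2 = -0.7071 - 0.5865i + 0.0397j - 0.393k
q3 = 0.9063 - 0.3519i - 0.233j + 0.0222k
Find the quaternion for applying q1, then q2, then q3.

q2 · q1 = 0.8867 + 0.2405i - 0.1991j + 0.3412k
q3 · q2 · q1 = 0.8343 - 0.1691i - 0.2616j + 0.455k
0.8343 - 0.1691i - 0.2616j + 0.455k


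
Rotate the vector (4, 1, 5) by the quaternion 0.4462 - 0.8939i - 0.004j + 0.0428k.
(3.554, 3.566, -4.081)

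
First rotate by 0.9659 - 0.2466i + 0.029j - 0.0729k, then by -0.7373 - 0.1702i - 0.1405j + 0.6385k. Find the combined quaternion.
-0.7035 + 0.0091i - 0.327j + 0.6309k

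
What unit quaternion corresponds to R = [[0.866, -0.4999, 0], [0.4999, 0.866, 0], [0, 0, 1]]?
0.9659 + 0.2588k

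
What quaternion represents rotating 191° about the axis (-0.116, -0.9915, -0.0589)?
-0.0958 - 0.1155i - 0.9869j - 0.0586k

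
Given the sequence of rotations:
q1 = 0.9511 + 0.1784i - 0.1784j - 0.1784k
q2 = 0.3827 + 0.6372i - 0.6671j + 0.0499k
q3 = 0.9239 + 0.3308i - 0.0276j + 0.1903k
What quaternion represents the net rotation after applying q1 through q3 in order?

q2 · q1 = 0.1402 + 0.8022i - 0.5802j - 0.0155k
q3 · q2 · q1 = -0.1489 + 0.8984i - 0.3821j - 0.1574k
-0.1489 + 0.8984i - 0.3821j - 0.1574k


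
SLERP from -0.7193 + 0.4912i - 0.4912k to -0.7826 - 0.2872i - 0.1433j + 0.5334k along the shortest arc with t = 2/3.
-0.9704 - 0.0096i - 0.1172j + 0.211k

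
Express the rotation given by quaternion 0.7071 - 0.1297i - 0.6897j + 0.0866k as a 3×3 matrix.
[[0.0336, 0.0564, -0.9978], [0.3014, 0.9514, 0.064], [0.9529, -0.3029, 0.015]]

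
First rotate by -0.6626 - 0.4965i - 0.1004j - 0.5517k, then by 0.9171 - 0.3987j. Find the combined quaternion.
-0.6477 - 0.2354i + 0.1721j - 0.7039k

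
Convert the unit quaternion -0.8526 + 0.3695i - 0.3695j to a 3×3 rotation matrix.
[[0.7269, -0.2731, 0.6301], [-0.2731, 0.7269, 0.6301], [-0.6301, -0.6301, 0.4539]]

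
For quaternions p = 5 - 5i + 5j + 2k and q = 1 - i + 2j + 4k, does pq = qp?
No: pq = -18 + 6i + 33j + 17k ≠ -18 - 26i - 3j + 27k = qp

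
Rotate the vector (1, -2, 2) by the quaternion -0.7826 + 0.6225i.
(1, 1.499, 2.399)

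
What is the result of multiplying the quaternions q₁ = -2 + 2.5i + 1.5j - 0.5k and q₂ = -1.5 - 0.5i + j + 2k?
3.75 + 0.75i - 9j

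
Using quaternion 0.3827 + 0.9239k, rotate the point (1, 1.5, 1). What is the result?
(-1.768, -0.354, 1)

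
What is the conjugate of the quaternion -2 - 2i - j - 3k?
-2 + 2i + j + 3k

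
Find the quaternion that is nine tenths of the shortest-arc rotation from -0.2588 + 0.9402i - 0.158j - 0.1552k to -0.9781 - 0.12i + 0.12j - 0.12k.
-0.9857 + 0.019i + 0.0936j - 0.1387k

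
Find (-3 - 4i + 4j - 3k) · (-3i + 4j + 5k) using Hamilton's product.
-13 + 41i + 17j - 19k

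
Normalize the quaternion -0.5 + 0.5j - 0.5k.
-0.5774 + 0.5774j - 0.5774k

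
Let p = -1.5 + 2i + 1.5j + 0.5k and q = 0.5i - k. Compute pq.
-0.5 - 2.25i + 2.25j + 0.75k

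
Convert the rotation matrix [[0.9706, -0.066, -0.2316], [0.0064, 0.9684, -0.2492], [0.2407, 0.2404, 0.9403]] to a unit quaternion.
0.9848 + 0.1243i - 0.1199j + 0.0184k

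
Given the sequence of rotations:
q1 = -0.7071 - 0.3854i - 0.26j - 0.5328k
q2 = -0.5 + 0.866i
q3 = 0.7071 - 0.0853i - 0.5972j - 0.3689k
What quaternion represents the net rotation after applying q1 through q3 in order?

q2 · q1 = 0.6873 - 0.4196i + 0.5914j + 0.0412k
q3 · q2 · q1 = 0.8186 - 0.1618i + 0.166j - 0.5254k
0.8186 - 0.1618i + 0.166j - 0.5254k


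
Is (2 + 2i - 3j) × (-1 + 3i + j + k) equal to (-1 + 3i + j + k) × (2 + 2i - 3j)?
No: pq = -5 + i + 3j + 13k ≠ -5 + 7i + 7j - 9k = qp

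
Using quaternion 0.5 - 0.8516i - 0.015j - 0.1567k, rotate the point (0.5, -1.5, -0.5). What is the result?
(0.076, 0.256, 1.637)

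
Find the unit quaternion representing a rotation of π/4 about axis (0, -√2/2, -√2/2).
0.9239 - 0.2706j - 0.2706k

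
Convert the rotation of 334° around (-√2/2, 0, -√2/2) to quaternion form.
-0.9744 - 0.1591i - 0.1591k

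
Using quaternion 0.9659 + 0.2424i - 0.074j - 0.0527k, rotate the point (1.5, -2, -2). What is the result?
(1.68, -1.039, -2.519)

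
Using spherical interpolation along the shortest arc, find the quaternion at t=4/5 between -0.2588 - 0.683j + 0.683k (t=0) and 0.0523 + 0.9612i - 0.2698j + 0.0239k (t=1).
-0.0243 + 0.8747i - 0.4353j + 0.2116k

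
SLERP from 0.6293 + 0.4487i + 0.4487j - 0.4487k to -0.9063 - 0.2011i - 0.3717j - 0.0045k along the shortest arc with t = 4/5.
0.8746 + 0.2596i + 0.3991j - 0.0915k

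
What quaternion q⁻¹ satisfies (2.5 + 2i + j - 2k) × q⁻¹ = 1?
0.1639 - 0.1311i - 0.0656j + 0.1311k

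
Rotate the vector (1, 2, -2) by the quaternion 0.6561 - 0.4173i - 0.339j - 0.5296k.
(2.171, -2.044, -0.334)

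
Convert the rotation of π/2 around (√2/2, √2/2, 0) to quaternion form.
0.7071 + 0.5i + 0.5j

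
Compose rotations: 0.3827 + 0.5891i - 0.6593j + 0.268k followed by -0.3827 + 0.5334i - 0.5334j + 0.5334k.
-0.9553 + 0.1874i + 0.2195j + 0.0641k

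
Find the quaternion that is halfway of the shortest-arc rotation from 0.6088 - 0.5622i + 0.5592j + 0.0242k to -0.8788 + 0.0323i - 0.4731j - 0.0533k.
0.7799 - 0.3117i + 0.5412j + 0.0406k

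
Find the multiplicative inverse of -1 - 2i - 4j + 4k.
-0.027 + 0.0541i + 0.1081j - 0.1081k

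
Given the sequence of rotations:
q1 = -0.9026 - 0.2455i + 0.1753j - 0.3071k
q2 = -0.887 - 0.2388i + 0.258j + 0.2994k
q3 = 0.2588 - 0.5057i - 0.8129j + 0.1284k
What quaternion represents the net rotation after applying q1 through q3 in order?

q2 · q1 = 0.7887 + 0.3016i - 0.5352j + 0.0236k
q3 · q2 · q1 = -0.0815 - 0.2713i - 0.729j + 0.6232k
-0.0815 - 0.2713i - 0.729j + 0.6232k


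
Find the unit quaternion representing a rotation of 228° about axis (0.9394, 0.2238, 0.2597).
-0.4067 + 0.8582i + 0.2045j + 0.2372k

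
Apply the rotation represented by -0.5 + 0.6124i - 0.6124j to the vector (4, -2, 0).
(2.5, -3.5, -1.225)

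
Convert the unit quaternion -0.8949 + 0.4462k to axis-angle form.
axis = (0, 0, 1), θ = 307°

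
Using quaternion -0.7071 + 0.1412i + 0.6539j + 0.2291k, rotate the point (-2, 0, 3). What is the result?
(-2.66, 1.777, -1.664)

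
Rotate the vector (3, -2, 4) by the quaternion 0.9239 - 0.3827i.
(3, 1.414, 4.243)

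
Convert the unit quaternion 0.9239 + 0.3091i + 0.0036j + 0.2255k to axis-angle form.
axis = (0.8078, 0.0094, 0.5893), θ = π/4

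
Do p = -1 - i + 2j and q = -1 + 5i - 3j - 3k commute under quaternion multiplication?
No: pq = 12 - 10i - 2j - 4k ≠ 12 + 2i + 4j + 10k = qp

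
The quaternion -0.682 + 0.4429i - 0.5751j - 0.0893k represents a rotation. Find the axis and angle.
axis = (0.6056, -0.7864, -0.1221), θ = 266°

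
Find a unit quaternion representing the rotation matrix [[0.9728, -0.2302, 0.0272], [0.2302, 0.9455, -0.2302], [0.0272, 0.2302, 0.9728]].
0.9863 + 0.1167i + 0.1167k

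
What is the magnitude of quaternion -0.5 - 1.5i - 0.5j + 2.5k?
3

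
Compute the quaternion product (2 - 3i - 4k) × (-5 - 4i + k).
-18 + 7i + 19j + 22k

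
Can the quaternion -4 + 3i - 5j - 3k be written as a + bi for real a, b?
No. The quaternion -4 + 3i - 5j - 3k has j-coefficient y = -5 and k-coefficient z = -3, not both zero, so it does not lie in the complex subalgebra spanned by 1 and i.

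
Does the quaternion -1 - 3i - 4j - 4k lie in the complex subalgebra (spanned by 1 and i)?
No. The quaternion -1 - 3i - 4j - 4k has j-coefficient y = -4 and k-coefficient z = -4, not both zero, so it does not lie in the complex subalgebra spanned by 1 and i.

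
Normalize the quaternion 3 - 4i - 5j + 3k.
0.3906 - 0.5208i - 0.6509j + 0.3906k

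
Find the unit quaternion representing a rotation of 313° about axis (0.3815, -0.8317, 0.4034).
-0.9171 + 0.1521i - 0.3316j + 0.1609k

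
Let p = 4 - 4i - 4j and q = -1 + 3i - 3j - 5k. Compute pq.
-4 + 36i - 28j + 4k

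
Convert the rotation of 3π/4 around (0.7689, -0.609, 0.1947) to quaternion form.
0.3827 + 0.7104i - 0.5626j + 0.1799k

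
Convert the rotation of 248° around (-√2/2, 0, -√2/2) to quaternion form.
-0.5592 - 0.5862i - 0.5862k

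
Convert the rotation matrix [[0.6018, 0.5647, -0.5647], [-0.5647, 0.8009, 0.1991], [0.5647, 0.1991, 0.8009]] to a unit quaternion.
0.8949 - 0.3155j - 0.3155k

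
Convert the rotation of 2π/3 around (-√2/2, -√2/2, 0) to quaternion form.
0.5 - 0.6124i - 0.6124j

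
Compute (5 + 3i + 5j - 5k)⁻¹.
0.0595 - 0.0357i - 0.0595j + 0.0595k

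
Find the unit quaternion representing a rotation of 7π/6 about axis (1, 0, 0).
-0.2588 + 0.9659i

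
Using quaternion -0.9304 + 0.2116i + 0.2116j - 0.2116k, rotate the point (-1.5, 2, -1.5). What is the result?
(-1.115, 0.461, -2.654)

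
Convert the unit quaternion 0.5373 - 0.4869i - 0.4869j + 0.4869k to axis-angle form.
axis = (-√3/3, -√3/3, √3/3), θ = 115°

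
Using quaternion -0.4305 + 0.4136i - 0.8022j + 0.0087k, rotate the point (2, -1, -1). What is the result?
(-0.616, -2.342, -0.368)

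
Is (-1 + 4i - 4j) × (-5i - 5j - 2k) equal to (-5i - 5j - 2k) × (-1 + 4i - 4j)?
No: pq = 13i + 13j - 38k ≠ -3i - 3j + 42k = qp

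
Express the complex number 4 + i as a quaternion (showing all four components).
4 + i + 0j + 0k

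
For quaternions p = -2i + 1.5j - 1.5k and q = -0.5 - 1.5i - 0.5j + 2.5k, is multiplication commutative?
No: pq = 1.5 + 4i + 6.5j + 4k ≠ 1.5 - 2i - 8j - 2.5k = qp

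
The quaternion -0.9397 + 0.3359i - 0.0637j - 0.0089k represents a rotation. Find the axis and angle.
axis = (0.9822, -0.1863, -0.026), θ = 320°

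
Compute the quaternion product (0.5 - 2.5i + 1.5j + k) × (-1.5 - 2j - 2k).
4.25 + 2.75i - 8.25j + 2.5k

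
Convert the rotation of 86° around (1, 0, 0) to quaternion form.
0.7314 + 0.682i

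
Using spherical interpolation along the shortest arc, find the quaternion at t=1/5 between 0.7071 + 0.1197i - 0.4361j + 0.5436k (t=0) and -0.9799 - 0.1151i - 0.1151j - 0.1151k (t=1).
0.8026 + 0.1247i - 0.3365j + 0.4765k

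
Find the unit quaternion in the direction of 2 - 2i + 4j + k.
0.4 - 0.4i + 0.8j + 0.2k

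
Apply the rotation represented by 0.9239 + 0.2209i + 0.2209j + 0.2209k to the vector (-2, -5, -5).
(-2.586, -3.483, -5.932)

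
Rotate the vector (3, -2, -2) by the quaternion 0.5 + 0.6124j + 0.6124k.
(-1.5, -0.163, -3.837)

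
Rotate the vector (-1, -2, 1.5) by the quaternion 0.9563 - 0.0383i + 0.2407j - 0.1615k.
(-0.704, -1.569, 2.072)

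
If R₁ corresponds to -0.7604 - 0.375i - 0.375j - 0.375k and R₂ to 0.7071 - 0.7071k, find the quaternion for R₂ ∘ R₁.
-0.8028 - 0.5303i + 0.2725k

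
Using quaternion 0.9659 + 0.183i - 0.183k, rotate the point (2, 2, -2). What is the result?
(2.707, 1.732, -1.293)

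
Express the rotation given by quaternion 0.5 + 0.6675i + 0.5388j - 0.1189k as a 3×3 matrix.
[[0.3911, 0.8382, 0.3801], [0.6004, 0.0806, -0.7956], [-0.6975, 0.5394, -0.4717]]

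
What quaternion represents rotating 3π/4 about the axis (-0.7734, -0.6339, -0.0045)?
0.3827 - 0.7145i - 0.5856j - 0.0042k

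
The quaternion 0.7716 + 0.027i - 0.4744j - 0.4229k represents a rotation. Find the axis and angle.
axis = (0.0424, -0.7458, -0.6648), θ = 79°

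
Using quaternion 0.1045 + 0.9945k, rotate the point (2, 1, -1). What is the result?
(-2.164, -0.562, -1)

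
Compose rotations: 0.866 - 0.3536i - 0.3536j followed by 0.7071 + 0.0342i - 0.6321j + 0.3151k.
0.4009 - 0.109i - 0.9088j + 0.0373k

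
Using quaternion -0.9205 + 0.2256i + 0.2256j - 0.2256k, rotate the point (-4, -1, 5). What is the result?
(-5.458, -1.297, 3.245)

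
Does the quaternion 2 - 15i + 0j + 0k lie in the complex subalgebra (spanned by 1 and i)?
Yes. The quaternion 2 - 15i has j- and k-coefficients y = z = 0, so it lies in the complex subalgebra spanned by 1 and i.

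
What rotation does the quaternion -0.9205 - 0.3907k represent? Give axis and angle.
axis = (0, 0, -1), θ = 314°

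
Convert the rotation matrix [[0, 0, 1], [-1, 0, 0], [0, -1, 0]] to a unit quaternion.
-0.5 + 0.5i - 0.5j + 0.5k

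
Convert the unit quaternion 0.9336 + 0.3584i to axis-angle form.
axis = (1, 0, 0), θ = 42°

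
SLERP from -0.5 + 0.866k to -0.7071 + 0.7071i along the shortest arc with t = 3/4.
-0.7546 + 0.5954i + 0.2757k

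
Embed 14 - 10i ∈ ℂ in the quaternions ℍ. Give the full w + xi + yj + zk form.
14 - 10i + 0j + 0k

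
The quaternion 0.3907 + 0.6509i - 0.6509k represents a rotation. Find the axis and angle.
axis = (√2/2, 0, -√2/2), θ = 134°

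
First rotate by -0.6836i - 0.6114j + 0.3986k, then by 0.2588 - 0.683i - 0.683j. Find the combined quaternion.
-0.8845 - 0.4492i + 0.114j + 0.0538k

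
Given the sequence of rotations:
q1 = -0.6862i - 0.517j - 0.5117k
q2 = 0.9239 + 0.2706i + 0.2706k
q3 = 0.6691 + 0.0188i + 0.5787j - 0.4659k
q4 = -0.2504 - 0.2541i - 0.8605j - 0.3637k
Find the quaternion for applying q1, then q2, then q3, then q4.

q2 · q1 = 0.3242 - 0.4941i - 0.5249j - 0.6127k
q3 · q2 · q1 = 0.2445 - 0.9236i + 0.0781j - 0.2849k
q4 · q3 · q2 · q1 = -0.3323 + 0.4427i + 0.0336j - 0.8322k
-0.3323 + 0.4427i + 0.0336j - 0.8322k


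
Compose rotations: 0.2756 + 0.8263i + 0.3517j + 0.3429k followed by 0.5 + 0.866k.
-0.1592 + 0.1086i + 0.8914j + 0.4101k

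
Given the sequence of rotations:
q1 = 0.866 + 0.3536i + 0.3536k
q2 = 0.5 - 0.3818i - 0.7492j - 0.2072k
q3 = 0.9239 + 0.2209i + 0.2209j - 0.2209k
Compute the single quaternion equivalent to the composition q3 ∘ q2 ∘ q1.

q2 · q1 = 0.6413 - 0.4188i - 0.5871j + 0.2623k
q3 · q2 · q1 = 0.8726 - 0.317i - 0.3662j + 0.0635k
0.8726 - 0.317i - 0.3662j + 0.0635k


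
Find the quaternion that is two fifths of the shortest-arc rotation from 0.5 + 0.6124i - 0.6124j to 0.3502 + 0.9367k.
0.5654 + 0.4619i - 0.4619j + 0.5037k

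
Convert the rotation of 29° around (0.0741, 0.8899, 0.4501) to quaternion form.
0.9681 + 0.0186i + 0.2228j + 0.1127k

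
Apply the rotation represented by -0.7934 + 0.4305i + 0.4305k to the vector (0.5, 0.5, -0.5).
(0.471, -0.554, -0.471)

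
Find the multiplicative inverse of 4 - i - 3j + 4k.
0.0952 + 0.0238i + 0.0714j - 0.0952k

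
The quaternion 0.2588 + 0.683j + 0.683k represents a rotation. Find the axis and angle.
axis = (0, √2/2, √2/2), θ = 5π/6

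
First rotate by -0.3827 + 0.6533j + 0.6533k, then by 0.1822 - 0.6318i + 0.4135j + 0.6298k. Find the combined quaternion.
-0.7513 + 0.1005i + 0.3735j - 0.5347k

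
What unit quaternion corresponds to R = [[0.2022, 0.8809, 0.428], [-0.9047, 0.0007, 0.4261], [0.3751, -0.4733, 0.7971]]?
0.7071 - 0.318i + 0.0187j - 0.6313k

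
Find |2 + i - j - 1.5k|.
2.872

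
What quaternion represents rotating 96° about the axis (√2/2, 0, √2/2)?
0.6691 + 0.5255i + 0.5255k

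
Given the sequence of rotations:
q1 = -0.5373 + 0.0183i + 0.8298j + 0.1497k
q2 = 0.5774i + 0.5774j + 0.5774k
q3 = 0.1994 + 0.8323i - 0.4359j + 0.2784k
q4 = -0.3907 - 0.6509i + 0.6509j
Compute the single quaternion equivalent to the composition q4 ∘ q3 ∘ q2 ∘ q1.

q2 · q1 = -0.5761 - 0.7029i - 0.3861j + 0.1583k
q3 · q2 · q1 = 0.2578 - 0.5812i - 0.1533j - 0.7566k
q4 · q3 · q2 · q1 = -0.3792 - 0.4332i - 0.2648j + 0.7737k
-0.3792 - 0.4332i - 0.2648j + 0.7737k


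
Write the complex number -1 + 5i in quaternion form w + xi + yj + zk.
-1 + 5i + 0j + 0k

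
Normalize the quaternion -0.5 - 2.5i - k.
-0.1826 - 0.9129i - 0.3651k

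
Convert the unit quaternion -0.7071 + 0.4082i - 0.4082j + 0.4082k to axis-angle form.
axis = (√3/3, -√3/3, √3/3), θ = 3π/2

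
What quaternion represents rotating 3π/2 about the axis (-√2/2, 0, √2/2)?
-0.7071 - 0.5i + 0.5k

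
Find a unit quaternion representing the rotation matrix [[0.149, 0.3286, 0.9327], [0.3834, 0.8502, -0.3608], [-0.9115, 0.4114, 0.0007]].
0.7071 + 0.273i + 0.652j + 0.0194k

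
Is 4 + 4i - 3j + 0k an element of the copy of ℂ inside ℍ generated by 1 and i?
No. The quaternion 4 + 4i - 3j has j-coefficient y = -3 and k-coefficient z = 0, not both zero, so it does not lie in the complex subalgebra spanned by 1 and i.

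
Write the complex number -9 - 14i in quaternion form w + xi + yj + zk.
-9 - 14i + 0j + 0k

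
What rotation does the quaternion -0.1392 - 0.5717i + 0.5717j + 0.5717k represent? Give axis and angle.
axis = (-√3/3, √3/3, √3/3), θ = 196°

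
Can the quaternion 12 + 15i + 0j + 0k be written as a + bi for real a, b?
Yes. The quaternion 12 + 15i has j- and k-coefficients y = z = 0, so it lies in the complex subalgebra spanned by 1 and i.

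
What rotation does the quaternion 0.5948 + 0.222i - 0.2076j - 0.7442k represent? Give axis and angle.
axis = (0.2762, -0.2582, -0.9258), θ = 107°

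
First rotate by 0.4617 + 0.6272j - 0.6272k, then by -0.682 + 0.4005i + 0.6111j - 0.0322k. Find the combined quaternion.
-0.7184 - 0.1782i + 0.1056j + 0.6641k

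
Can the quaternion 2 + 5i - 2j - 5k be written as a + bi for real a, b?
No. The quaternion 2 + 5i - 2j - 5k has j-coefficient y = -2 and k-coefficient z = -5, not both zero, so it does not lie in the complex subalgebra spanned by 1 and i.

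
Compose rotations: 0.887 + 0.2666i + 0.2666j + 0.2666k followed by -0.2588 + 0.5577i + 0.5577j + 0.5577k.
-0.6756 + 0.4257i + 0.4257j + 0.4257k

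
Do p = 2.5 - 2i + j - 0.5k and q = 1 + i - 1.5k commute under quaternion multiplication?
No: pq = 3.75 - i - 2.5j - 5.25k ≠ 3.75 + 2i + 4.5j - 3.25k = qp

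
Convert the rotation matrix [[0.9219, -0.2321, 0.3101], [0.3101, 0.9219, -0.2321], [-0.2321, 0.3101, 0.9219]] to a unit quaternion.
0.9703 + 0.1397i + 0.1397j + 0.1397k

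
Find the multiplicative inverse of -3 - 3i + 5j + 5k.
-0.0441 + 0.0441i - 0.0735j - 0.0735k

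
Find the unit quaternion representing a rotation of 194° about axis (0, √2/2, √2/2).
-0.1219 + 0.7018j + 0.7018k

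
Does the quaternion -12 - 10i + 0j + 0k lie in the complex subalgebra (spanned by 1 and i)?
Yes. The quaternion -12 - 10i has j- and k-coefficients y = z = 0, so it lies in the complex subalgebra spanned by 1 and i.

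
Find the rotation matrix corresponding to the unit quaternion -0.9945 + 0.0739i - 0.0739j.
[[0.9891, -0.0109, 0.147], [-0.0109, 0.9891, 0.147], [-0.147, -0.147, 0.9782]]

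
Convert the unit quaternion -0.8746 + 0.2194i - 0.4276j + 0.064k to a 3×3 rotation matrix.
[[0.6261, -0.0757, 0.776], [-0.2996, 0.8955, 0.329], [-0.7199, -0.4385, 0.538]]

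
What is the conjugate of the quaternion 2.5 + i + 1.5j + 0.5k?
2.5 - i - 1.5j - 0.5k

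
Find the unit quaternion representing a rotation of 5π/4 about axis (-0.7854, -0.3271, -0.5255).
-0.3827 - 0.7256i - 0.3022j - 0.4855k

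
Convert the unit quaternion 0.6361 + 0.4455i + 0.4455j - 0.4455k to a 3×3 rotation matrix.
[[0.2061, 0.9637, 0.1698], [-0.1698, 0.2061, -0.9637], [-0.9637, 0.1698, 0.2061]]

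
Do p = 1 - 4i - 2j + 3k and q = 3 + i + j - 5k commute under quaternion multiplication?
No: pq = 24 - 4i - 22j + 2k ≠ 24 - 18i + 12j + 6k = qp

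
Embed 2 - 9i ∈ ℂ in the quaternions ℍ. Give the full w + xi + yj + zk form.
2 - 9i + 0j + 0k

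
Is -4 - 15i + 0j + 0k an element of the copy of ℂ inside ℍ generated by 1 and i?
Yes. The quaternion -4 - 15i has j- and k-coefficients y = z = 0, so it lies in the complex subalgebra spanned by 1 and i.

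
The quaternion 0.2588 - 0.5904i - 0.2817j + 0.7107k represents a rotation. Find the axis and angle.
axis = (-0.6112, -0.2916, 0.7358), θ = 5π/6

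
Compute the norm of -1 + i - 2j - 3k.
√15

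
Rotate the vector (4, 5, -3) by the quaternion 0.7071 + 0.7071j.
(-3, 5, -4)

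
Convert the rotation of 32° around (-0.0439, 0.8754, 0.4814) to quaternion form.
0.9613 - 0.0121i + 0.2413j + 0.1327k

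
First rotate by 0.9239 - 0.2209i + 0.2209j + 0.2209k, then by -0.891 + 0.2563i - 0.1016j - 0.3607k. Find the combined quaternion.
-0.6645 + 0.4909i - 0.2676j - 0.4959k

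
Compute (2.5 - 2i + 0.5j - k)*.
2.5 + 2i - 0.5j + k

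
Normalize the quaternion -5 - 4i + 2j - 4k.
-0.6402 - 0.5121i + 0.2561j - 0.5121k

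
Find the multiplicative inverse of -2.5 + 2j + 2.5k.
-0.1515 - 0.1212j - 0.1515k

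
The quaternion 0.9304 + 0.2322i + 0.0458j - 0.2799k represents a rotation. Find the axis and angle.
axis = (0.6335, 0.1249, -0.7636), θ = 43°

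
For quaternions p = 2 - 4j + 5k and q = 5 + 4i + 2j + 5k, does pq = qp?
No: pq = -7 - 22i + 4j + 51k ≠ -7 + 38i - 36j + 19k = qp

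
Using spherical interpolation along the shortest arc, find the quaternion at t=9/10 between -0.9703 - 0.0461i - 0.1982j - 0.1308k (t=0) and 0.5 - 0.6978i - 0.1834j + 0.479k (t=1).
-0.5861 + 0.6475i + 0.1475j - 0.4642k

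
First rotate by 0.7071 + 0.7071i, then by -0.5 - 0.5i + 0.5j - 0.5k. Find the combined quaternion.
-0.7071i - 0.7071k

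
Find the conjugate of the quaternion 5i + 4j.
-5i - 4j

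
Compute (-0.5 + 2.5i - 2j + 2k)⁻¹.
-0.0345 - 0.1724i + 0.1379j - 0.1379k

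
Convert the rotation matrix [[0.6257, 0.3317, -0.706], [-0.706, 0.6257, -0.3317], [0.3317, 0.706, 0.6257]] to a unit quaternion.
0.8481 + 0.3059i - 0.3059j - 0.3059k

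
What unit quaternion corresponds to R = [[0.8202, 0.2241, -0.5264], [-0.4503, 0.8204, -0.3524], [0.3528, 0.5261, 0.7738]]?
0.9239 + 0.2377i - 0.2379j - 0.1825k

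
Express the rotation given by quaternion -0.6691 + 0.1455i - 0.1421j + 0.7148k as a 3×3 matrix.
[[-0.0623, 0.9152, 0.3982], [-0.9979, -0.0642, -0.0084], [0.0178, -0.3979, 0.9173]]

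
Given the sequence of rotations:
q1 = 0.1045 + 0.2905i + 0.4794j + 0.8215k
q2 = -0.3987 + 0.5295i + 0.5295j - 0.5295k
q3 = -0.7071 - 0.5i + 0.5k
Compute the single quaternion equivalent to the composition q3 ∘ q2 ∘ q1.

q2 · q1 = -0.0143 + 0.6283i - 0.7246j - 0.2828k
q3 · q2 · q1 = 0.4657 - 0.0748i + 0.6851j + 0.5551k
0.4657 - 0.0748i + 0.6851j + 0.5551k


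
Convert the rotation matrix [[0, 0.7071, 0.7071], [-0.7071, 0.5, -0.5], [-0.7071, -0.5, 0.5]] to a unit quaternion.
0.7071 + 0.5j - 0.5k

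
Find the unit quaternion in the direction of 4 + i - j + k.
0.9177 + 0.2294i - 0.2294j + 0.2294k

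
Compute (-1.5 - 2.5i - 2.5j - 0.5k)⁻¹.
-0.1 + 0.1667i + 0.1667j + 0.0333k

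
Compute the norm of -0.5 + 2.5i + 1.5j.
2.958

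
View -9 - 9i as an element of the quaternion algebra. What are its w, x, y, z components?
-9 - 9i + 0j + 0k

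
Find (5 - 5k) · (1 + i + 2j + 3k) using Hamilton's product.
20 + 15i + 5j + 10k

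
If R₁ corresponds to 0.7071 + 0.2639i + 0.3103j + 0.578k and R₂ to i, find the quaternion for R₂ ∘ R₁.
-0.2639 + 0.7071i - 0.578j + 0.3103k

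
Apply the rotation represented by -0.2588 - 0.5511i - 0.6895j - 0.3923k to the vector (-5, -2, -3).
(-2.189, -5.752, -0.355)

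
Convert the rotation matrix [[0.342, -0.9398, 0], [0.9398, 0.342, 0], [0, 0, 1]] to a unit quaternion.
0.8191 + 0.5736k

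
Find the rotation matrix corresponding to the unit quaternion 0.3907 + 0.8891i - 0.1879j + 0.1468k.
[[0.8863, -0.4488, 0.1142], [-0.2194, -0.6241, -0.7499], [0.4079, 0.6396, -0.6516]]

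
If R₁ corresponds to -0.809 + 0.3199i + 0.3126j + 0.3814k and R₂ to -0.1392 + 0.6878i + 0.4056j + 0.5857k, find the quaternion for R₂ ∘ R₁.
-0.4576 - 0.6294i - 0.4466j - 0.4417k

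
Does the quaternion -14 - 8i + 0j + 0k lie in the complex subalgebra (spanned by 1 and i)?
Yes. The quaternion -14 - 8i has j- and k-coefficients y = z = 0, so it lies in the complex subalgebra spanned by 1 and i.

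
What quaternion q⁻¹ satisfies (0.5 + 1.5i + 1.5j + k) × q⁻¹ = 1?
0.087 - 0.2609i - 0.2609j - 0.1739k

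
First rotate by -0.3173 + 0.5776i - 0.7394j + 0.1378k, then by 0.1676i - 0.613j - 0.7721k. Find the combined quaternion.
-0.4437 - 0.7085i - 0.2746j + 0.4751k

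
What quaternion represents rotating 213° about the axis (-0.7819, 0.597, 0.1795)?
-0.284 - 0.7497i + 0.5724j + 0.1721k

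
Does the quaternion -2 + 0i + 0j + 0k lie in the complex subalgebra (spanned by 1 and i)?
Yes. The quaternion -2 has j- and k-coefficients y = z = 0, so it lies in the complex subalgebra spanned by 1 and i.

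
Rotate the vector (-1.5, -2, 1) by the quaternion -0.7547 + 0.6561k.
(-2.189, 1.207, 1)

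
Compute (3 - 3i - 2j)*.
3 + 3i + 2j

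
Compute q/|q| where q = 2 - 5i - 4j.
0.2981 - 0.7454i - 0.5963j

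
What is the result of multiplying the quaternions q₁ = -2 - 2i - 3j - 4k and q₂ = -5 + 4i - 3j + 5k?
29 - 25i + 15j + 28k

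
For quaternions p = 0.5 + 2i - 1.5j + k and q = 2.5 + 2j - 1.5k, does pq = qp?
No: pq = 5.75 + 5.25i + 0.25j + 5.75k ≠ 5.75 + 4.75i - 5.75j - 2.25k = qp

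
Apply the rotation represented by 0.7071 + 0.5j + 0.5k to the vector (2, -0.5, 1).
(1.061, 1.664, -1.164)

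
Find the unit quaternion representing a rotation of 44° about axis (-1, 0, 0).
0.9272 - 0.3746i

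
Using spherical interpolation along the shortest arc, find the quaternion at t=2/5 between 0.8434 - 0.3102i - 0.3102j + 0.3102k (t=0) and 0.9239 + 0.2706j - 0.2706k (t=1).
0.972 - 0.2042i - 0.082j + 0.082k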